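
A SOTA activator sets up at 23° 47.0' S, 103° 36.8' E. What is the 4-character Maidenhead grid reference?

OG16

Add 180° to longitude and 90° to latitude: 283.61, 66.22.
Field: lon ⌊283.61/20⌋ = 14 → O; lat ⌊66.22/10⌋ = 6 → G.
Square: lon ⌊3.61/2⌋ = 1; lat ⌊6.22/1⌋ = 6.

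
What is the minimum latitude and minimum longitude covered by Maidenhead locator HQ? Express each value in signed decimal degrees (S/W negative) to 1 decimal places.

Field H=7, Q=16: +7·20° lon, +16·10° lat → SW at lon -40°, lat 70°.
latitude 70.0, longitude -40.0.

70.0, -40.0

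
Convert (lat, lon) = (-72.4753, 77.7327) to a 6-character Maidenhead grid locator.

MB87um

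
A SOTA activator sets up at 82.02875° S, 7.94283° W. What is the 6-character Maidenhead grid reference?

Offset from 180°W / 90°S: lon 172.0572°, lat 7.9712°.
Field (20°×10°, letters A–R): 172.0572/20 → 8 → I, 7.9712/10 → 0 → A; chars IA.
Square (2°×1°, digits 0–9): 12.0572/2 → 6, 7.9712/1 → 7; chars 67.
Subsquare (5′×2.5′, letters a–x): 0.0572/0.0833333 → 0 → a, 0.9712/0.0416667 → 23 → x; chars ax.

IA67ax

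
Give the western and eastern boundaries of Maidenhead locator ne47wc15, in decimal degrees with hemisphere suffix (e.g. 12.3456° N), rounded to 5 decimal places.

89.84167° E, 89.85000° E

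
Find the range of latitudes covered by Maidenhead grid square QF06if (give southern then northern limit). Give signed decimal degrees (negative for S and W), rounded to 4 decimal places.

Field Q=16, F=5: +16·20° lon, +5·10° lat → SW at lon 140°, lat -40°.
Square 0, 6: +0·2° lon, +6·1° lat → SW at lon 140°, lat -34°.
Subsquare i=8, f=5: +8·0.0833333° lon, +5·0.0416667° lat → SW at lon 140.667°, lat -33.7917°.
Cell spans 0.0833333° lon × 0.0416667° lat.
south -33.7917, north -33.7500.

-33.7917, -33.7500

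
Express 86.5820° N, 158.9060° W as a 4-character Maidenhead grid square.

BR06

Add 180° to longitude and 90° to latitude: 21.09, 176.58.
Field: lon ⌊21.09/20⌋ = 1 → B; lat ⌊176.58/10⌋ = 17 → R.
Square: lon ⌊1.09/2⌋ = 0; lat ⌊6.58/1⌋ = 6.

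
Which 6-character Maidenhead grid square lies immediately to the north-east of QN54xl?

Longitude subsquare x = 23; +1 → 24, wraps to 0 = a, carry into square.
Longitude square 5; +1 → 6.
Latitude subsquare l = 11; +1 → 12 = m.

QN64am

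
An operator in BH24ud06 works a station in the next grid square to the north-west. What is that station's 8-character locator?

Longitude extended square 0; −1 → -1, wraps to 9, carry into subsquare.
Longitude subsquare u = 20; −1 → 19 = t.
Latitude extended square 6; +1 → 7.

BH24td97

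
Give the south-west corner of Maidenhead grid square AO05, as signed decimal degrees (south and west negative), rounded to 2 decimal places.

55.00, -180.00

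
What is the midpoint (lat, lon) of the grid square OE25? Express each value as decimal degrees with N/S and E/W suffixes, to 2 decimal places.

Field O=14, E=4: +14·20° lon, +4·10° lat → SW at lon 100°, lat -50°.
Square 2, 5: +2·2° lon, +5·1° lat → SW at lon 104°, lat -45°.
Cell spans 2° lon × 1° lat. Centre is SW corner plus half of each.
latitude 44.50° S, longitude 105.00° E.

44.50° S, 105.00° E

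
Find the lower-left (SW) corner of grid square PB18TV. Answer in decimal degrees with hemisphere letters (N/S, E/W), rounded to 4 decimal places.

71.1250° S, 123.5833° E

Field P=15, B=1: +15·20° lon, +1·10° lat → SW at lon 120°, lat -80°.
Square 1, 8: +1·2° lon, +8·1° lat → SW at lon 122°, lat -72°.
Subsquare t=19, v=21: +19·0.0833333° lon, +21·0.0416667° lat → SW at lon 123.583°, lat -71.125°.
latitude 71.1250° S, longitude 123.5833° E.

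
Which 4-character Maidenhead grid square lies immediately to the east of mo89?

MO99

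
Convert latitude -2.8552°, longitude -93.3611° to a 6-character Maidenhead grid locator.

EI37hd

Offset from 180°W / 90°S: lon 86.6389°, lat 87.1448°.
Field: lon ⌊86.6389/20⌋ = 4 → E; lat ⌊87.1448/10⌋ = 8 → I.
Square: lon ⌊6.6389/2⌋ = 3; lat ⌊7.1448/1⌋ = 7.
Subsquare: lon ⌊0.6389/0.0833333⌋ = 7 → h; lat ⌊0.1448/0.0416667⌋ = 3 → d.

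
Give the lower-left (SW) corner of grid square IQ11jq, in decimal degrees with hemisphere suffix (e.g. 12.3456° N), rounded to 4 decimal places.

71.6667° N, 17.2500° W

Field I=8, Q=16: +8·20° lon, +16·10° lat → SW at lon -20°, lat 70°.
Square 1, 1: +1·2° lon, +1·1° lat → SW at lon -18°, lat 71°.
Subsquare j=9, q=16: +9·0.0833333° lon, +16·0.0416667° lat → SW at lon -17.25°, lat 71.6667°.
latitude 71.6667° N, longitude 17.2500° W.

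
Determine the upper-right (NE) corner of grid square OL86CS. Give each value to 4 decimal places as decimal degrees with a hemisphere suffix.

26.7917° N, 116.2500° E

Field O=14, L=11: +14·20° lon, +11·10° lat → SW at lon 100°, lat 20°.
Square 8, 6: +8·2° lon, +6·1° lat → SW at lon 116°, lat 26°.
Subsquare c=2, s=18: +2·0.0833333° lon, +18·0.0416667° lat → SW at lon 116.167°, lat 26.75°.
Cell spans 0.0833333° lon × 0.0416667° lat. NE corner is SW corner plus one full cell.
latitude 26.7917° N, longitude 116.2500° E.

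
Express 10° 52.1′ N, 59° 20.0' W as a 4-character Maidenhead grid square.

Add 180° to longitude and 90° to latitude: 120.67, 100.87.
Field (20°×10°, letters A–R): lon ⌊120.67/20⌋ = 6 → G; lat ⌊100.87/10⌋ = 10 → K.
Square (2°×1°, digits 0–9): lon ⌊0.67/2⌋ = 0; lat ⌊0.87/1⌋ = 0.

GK00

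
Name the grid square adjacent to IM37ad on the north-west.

Longitude subsquare a = 0; −1 → -1, wraps to 23 = x, carry into square.
Longitude square 3; −1 → 2.
Latitude subsquare d = 3; +1 → 4 = e.

IM27xe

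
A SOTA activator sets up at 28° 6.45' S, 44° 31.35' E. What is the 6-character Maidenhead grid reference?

LG21gv

Offset from 180°W / 90°S: lon 224.5225°, lat 61.8925°.
Field: 224.5225/20 → 11 → L, 61.8925/10 → 6 → G; chars LG.
Square: 4.5225/2 → 2, 1.8925/1 → 1; chars 21.
Subsquare: 0.5225/0.0833333 → 6 → g, 0.8925/0.0416667 → 21 → v; chars gv.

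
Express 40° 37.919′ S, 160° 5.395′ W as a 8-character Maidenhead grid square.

Add 180° to longitude and 90° to latitude: 19.91008, 49.36802.
Field (20°×10°, letters A–R): lon ⌊19.91008/20⌋ = 0 → A; lat ⌊49.36802/10⌋ = 4 → E.
Square (2°×1°, digits 0–9): lon ⌊19.91008/2⌋ = 9; lat ⌊9.36802/1⌋ = 9.
Subsquare (5′×2.5′, letters a–x): lon ⌊1.91008/0.0833333⌋ = 22 → w; lat ⌊0.36802/0.0416667⌋ = 8 → i.
Extended square (30″×15″, digits 0–9): lon ⌊0.07675/0.00833333⌋ = 9; lat ⌊0.03468/0.00416667⌋ = 8.

AE99wi98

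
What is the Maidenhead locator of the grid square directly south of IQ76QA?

IQ75qx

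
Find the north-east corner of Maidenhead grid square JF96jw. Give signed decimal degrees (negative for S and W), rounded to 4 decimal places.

-33.0417, 18.8333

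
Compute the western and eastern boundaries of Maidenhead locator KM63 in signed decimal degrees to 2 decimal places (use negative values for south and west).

32.00, 34.00

Field K=10, M=12: +10·20° lon, +12·10° lat → SW at lon 20°, lat 30°.
Square 6, 3: +6·2° lon, +3·1° lat → SW at lon 32°, lat 33°.
Cell spans 2° lon × 1° lat.
west 32.00, east 34.00.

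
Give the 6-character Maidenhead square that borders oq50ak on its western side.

OQ40xk

Longitude subsquare a = 0; −1 → -1, wraps to 23 = x, carry into square.
Longitude square 5; −1 → 4.
The latitude characters are unchanged.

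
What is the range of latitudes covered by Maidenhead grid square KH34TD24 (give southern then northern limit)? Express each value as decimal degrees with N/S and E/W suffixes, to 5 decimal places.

15.85833° S, 15.85417° S

Field K=10, H=7: +10·20° lon, +7·10° lat → SW at lon 20°, lat -20°.
Square 3, 4: +3·2° lon, +4·1° lat → SW at lon 26°, lat -16°.
Subsquare t=19, d=3: +19·0.0833333° lon, +3·0.0416667° lat → SW at lon 27.5833°, lat -15.875°.
Extended square 2, 4: +2·0.00833333° lon, +4·0.00416667° lat → SW at lon 27.6°, lat -15.8583°.
Cell spans 0.00833333° lon × 0.00416667° lat.
south 15.85833° S, north 15.85417° S.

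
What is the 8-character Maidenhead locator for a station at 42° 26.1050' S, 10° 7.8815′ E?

JE57bn55

Shift to the Maidenhead origin (180°W, 90°S): lon 190.13136, lat 47.56492.
Field: lon ⌊190.13136/20⌋ = 9 → J; lat ⌊47.56492/10⌋ = 4 → E.
Square: lon ⌊10.13136/2⌋ = 5; lat ⌊7.56492/1⌋ = 7.
Subsquare: lon ⌊0.13136/0.0833333⌋ = 1 → b; lat ⌊0.56492/0.0416667⌋ = 13 → n.
Extended square: lon ⌊0.04803/0.00833333⌋ = 5; lat ⌊0.02325/0.00416667⌋ = 5.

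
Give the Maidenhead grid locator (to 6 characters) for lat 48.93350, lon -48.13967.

Shift to the Maidenhead origin (180°W, 90°S): lon 131.8603, lat 138.9335.
Field: 131.8603/20 → 6 → G, 138.9335/10 → 13 → N; chars GN.
Square: 11.8603/2 → 5, 8.9335/1 → 8; chars 58.
Subsquare: 1.8603/0.0833333 → 22 → w, 0.9335/0.0416667 → 22 → w; chars ww.

GN58ww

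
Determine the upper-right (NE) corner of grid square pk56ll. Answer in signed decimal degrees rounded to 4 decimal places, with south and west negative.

16.5000, 131.0000

Field P=15, K=10: +15·20° lon, +10·10° lat → SW at lon 120°, lat 10°.
Square 5, 6: +5·2° lon, +6·1° lat → SW at lon 130°, lat 16°.
Subsquare l=11, l=11: +11·0.0833333° lon, +11·0.0416667° lat → SW at lon 130.917°, lat 16.4583°.
Cell spans 0.0833333° lon × 0.0416667° lat. NE corner is SW corner plus one full cell.
latitude 16.5000, longitude 131.0000.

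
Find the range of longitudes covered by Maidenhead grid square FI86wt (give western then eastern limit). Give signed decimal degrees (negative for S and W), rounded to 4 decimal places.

-62.1667, -62.0833

Field F=5, I=8: +5·20° lon, +8·10° lat → SW at lon -80°, lat -10°.
Square 8, 6: +8·2° lon, +6·1° lat → SW at lon -64°, lat -4°.
Subsquare w=22, t=19: +22·0.0833333° lon, +19·0.0416667° lat → SW at lon -62.1667°, lat -3.20833°.
Cell spans 0.0833333° lon × 0.0416667° lat.
west -62.1667, east -62.0833.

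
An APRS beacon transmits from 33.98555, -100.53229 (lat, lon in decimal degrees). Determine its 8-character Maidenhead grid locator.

Add 180° to longitude and 90° to latitude: 79.46771, 123.98555.
Field: 79.46771/20 → 3 → D, 123.98555/10 → 12 → M; chars DM.
Square: 19.46771/2 → 9, 3.98555/1 → 3; chars 93.
Subsquare: 1.46771/0.0833333 → 17 → r, 0.98555/0.0416667 → 23 → x; chars rx.
Extended square: 0.05104/0.00833333 → 6, 0.02722/0.00416667 → 6; chars 66.

DM93rx66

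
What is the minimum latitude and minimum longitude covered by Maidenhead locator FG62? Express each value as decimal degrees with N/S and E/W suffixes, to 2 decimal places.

28.00° S, 68.00° W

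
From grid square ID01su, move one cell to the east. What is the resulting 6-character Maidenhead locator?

Longitude subsquare s = 18; +1 → 19 = t.
The latitude characters are unchanged.

ID01tu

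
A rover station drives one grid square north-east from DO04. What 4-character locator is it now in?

Longitude square 0; +1 → 1.
Latitude square 4; +1 → 5.

DO15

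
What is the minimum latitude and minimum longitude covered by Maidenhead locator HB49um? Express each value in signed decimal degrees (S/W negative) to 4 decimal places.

-70.5000, -30.3333

Field H=7, B=1: +7·20° lon, +1·10° lat → SW at lon -40°, lat -80°.
Square 4, 9: +4·2° lon, +9·1° lat → SW at lon -32°, lat -71°.
Subsquare u=20, m=12: +20·0.0833333° lon, +12·0.0416667° lat → SW at lon -30.3333°, lat -70.5°.
latitude -70.5000, longitude -30.3333.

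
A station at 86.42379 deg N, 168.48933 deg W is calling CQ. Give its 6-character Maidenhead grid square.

AR56sk

Offset from 180°W / 90°S: lon 11.5107°, lat 176.4238°.
Field: lon ⌊11.5107/20⌋ = 0 → A; lat ⌊176.4238/10⌋ = 17 → R.
Square: lon ⌊11.5107/2⌋ = 5; lat ⌊6.4238/1⌋ = 6.
Subsquare: lon ⌊1.5107/0.0833333⌋ = 18 → s; lat ⌊0.4238/0.0416667⌋ = 10 → k.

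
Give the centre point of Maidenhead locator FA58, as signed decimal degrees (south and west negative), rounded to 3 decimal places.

-81.500, -69.000

Field F=5, A=0: +5·20° lon, +0·10° lat → SW at lon -80°, lat -90°.
Square 5, 8: +5·2° lon, +8·1° lat → SW at lon -70°, lat -82°.
Cell spans 2° lon × 1° lat. Centre is SW corner plus half of each.
latitude -81.500, longitude -69.000.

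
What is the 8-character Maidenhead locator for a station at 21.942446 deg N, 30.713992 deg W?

HL41pw46

Add 180° to longitude and 90° to latitude: 149.28601, 111.94245.
Field (20°×10°, letters A–R): 149.28601/20 → 7 → H, 111.94245/10 → 11 → L; chars HL.
Square (2°×1°, digits 0–9): 9.28601/2 → 4, 1.94245/1 → 1; chars 41.
Subsquare (5′×2.5′, letters a–x): 1.28601/0.0833333 → 15 → p, 0.94245/0.0416667 → 22 → w; chars pw.
Extended square (30″×15″, digits 0–9): 0.03601/0.00833333 → 4, 0.02578/0.00416667 → 6; chars 46.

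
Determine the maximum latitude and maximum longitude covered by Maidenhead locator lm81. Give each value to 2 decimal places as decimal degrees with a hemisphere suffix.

32.00° N, 58.00° E

Field L=11, M=12: +11·20° lon, +12·10° lat → SW at lon 40°, lat 30°.
Square 8, 1: +8·2° lon, +1·1° lat → SW at lon 56°, lat 31°.
Cell spans 2° lon × 1° lat. NE corner is SW corner plus one full cell.
latitude 32.00° N, longitude 58.00° E.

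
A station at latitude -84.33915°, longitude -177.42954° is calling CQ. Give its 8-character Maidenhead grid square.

Offset from 180°W / 90°S: lon 2.57046°, lat 5.66085°.
Field (20°×10°, letters A–R): 2.57046/20 → 0 → A, 5.66085/10 → 0 → A; chars AA.
Square (2°×1°, digits 0–9): 2.57046/2 → 1, 5.66085/1 → 5; chars 15.
Subsquare (5′×2.5′, letters a–x): 0.57046/0.0833333 → 6 → g, 0.66085/0.0416667 → 15 → p; chars gp.
Extended square (30″×15″, digits 0–9): 0.07046/0.00833333 → 8, 0.03585/0.00416667 → 8; chars 88.

AA15gp88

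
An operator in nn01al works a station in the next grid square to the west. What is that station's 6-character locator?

MN91xl

Longitude subsquare a = 0; −1 → -1, wraps to 23 = x, carry into square.
Longitude square 0; −1 → -1, wraps to 9, carry into field.
Longitude field N = 13; −1 → 12 = M.
The latitude characters are unchanged.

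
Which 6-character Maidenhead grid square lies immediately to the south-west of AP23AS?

AP13xr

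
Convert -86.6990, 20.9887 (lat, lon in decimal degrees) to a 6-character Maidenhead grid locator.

KA03lh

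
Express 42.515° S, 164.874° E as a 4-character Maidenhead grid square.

RE27

Shift to the Maidenhead origin (180°W, 90°S): lon 344.87, lat 47.48.
Field: lon ⌊344.87/20⌋ = 17 → R; lat ⌊47.48/10⌋ = 4 → E.
Square: lon ⌊4.87/2⌋ = 2; lat ⌊7.48/1⌋ = 7.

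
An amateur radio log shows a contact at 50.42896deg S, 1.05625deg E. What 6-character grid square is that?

Shift to the Maidenhead origin (180°W, 90°S): lon 181.0563, lat 39.5710.
Field: 181.0563/20 → 9 → J, 39.5710/10 → 3 → D; chars JD.
Square: 1.0563/2 → 0, 9.5710/1 → 9; chars 09.
Subsquare: 1.0563/0.0833333 → 12 → m, 0.5710/0.0416667 → 13 → n; chars mn.

JD09mn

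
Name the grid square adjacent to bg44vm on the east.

BG44wm

Longitude subsquare v = 21; +1 → 22 = w.
The latitude characters are unchanged.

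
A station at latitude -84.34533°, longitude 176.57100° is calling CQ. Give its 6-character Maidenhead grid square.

RA85gp

Add 180° to longitude and 90° to latitude: 356.5710, 5.6547.
Field: lon ⌊356.5710/20⌋ = 17 → R; lat ⌊5.6547/10⌋ = 0 → A.
Square: lon ⌊16.5710/2⌋ = 8; lat ⌊5.6547/1⌋ = 5.
Subsquare: lon ⌊0.5710/0.0833333⌋ = 6 → g; lat ⌊0.6547/0.0416667⌋ = 15 → p.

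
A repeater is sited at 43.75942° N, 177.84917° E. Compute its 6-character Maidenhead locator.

RN83ws

Shift to the Maidenhead origin (180°W, 90°S): lon 357.8492, lat 133.7594.
Field: lon ⌊357.8492/20⌋ = 17 → R; lat ⌊133.7594/10⌋ = 13 → N.
Square: lon ⌊17.8492/2⌋ = 8; lat ⌊3.7594/1⌋ = 3.
Subsquare: lon ⌊1.8492/0.0833333⌋ = 22 → w; lat ⌊0.7594/0.0416667⌋ = 18 → s.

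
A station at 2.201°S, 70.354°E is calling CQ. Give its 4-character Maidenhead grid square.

Shift to the Maidenhead origin (180°W, 90°S): lon 250.35, lat 87.80.
Field: 250.35/20 → 12 → M, 87.80/10 → 8 → I; chars MI.
Square: 10.35/2 → 5, 7.80/1 → 7; chars 57.

MI57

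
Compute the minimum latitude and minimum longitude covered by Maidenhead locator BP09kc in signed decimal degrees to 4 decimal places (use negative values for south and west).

Field B=1, P=15: +1·20° lon, +15·10° lat → SW at lon -160°, lat 60°.
Square 0, 9: +0·2° lon, +9·1° lat → SW at lon -160°, lat 69°.
Subsquare k=10, c=2: +10·0.0833333° lon, +2·0.0416667° lat → SW at lon -159.167°, lat 69.0833°.
latitude 69.0833, longitude -159.1667.

69.0833, -159.1667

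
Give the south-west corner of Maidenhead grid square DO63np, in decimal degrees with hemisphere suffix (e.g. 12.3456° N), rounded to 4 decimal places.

Field D=3, O=14: +3·20° lon, +14·10° lat → SW at lon -120°, lat 50°.
Square 6, 3: +6·2° lon, +3·1° lat → SW at lon -108°, lat 53°.
Subsquare n=13, p=15: +13·0.0833333° lon, +15·0.0416667° lat → SW at lon -106.917°, lat 53.625°.
latitude 53.6250° N, longitude 106.9167° W.

53.6250° N, 106.9167° W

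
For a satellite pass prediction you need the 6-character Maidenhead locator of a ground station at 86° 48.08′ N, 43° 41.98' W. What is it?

GR86dt

Shift to the Maidenhead origin (180°W, 90°S): lon 136.3003, lat 176.8013.
Field (20°×10°, letters A–R): lon ⌊136.3003/20⌋ = 6 → G; lat ⌊176.8013/10⌋ = 17 → R.
Square (2°×1°, digits 0–9): lon ⌊16.3003/2⌋ = 8; lat ⌊6.8013/1⌋ = 6.
Subsquare (5′×2.5′, letters a–x): lon ⌊0.3003/0.0833333⌋ = 3 → d; lat ⌊0.8013/0.0416667⌋ = 19 → t.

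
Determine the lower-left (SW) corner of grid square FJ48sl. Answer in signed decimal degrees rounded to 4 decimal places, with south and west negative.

Field F=5, J=9: +5·20° lon, +9·10° lat → SW at lon -80°, lat 0°.
Square 4, 8: +4·2° lon, +8·1° lat → SW at lon -72°, lat 8°.
Subsquare s=18, l=11: +18·0.0833333° lon, +11·0.0416667° lat → SW at lon -70.5°, lat 8.45833°.
latitude 8.4583, longitude -70.5000.

8.4583, -70.5000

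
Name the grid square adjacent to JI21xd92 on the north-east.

JI31ad03

Longitude extended square 9; +1 → 10, wraps to 0, carry into subsquare.
Longitude subsquare x = 23; +1 → 24, wraps to 0 = a, carry into square.
Longitude square 2; +1 → 3.
Latitude extended square 2; +1 → 3.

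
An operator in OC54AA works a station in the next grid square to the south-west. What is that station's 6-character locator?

Longitude subsquare a = 0; −1 → -1, wraps to 23 = x, carry into square.
Longitude square 5; −1 → 4.
Latitude subsquare a = 0; −1 → -1, wraps to 23 = x, carry into square.
Latitude square 4; −1 → 3.

OC43xx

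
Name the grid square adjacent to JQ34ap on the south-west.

Longitude subsquare a = 0; −1 → -1, wraps to 23 = x, carry into square.
Longitude square 3; −1 → 2.
Latitude subsquare p = 15; −1 → 14 = o.

JQ24xo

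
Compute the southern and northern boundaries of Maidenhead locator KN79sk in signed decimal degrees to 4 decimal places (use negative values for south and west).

Field K=10, N=13: +10·20° lon, +13·10° lat → SW at lon 20°, lat 40°.
Square 7, 9: +7·2° lon, +9·1° lat → SW at lon 34°, lat 49°.
Subsquare s=18, k=10: +18·0.0833333° lon, +10·0.0416667° lat → SW at lon 35.5°, lat 49.4167°.
Cell spans 0.0833333° lon × 0.0416667° lat.
south 49.4167, north 49.4583.

49.4167, 49.4583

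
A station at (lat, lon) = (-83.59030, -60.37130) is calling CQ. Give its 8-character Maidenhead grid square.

FA96tj58

Shift to the Maidenhead origin (180°W, 90°S): lon 119.62870, lat 6.40970.
Field (20°×10°, letters A–R): lon ⌊119.62870/20⌋ = 5 → F; lat ⌊6.40970/10⌋ = 0 → A.
Square (2°×1°, digits 0–9): lon ⌊19.62870/2⌋ = 9; lat ⌊6.40970/1⌋ = 6.
Subsquare (5′×2.5′, letters a–x): lon ⌊1.62870/0.0833333⌋ = 19 → t; lat ⌊0.40970/0.0416667⌋ = 9 → j.
Extended square (30″×15″, digits 0–9): lon ⌊0.04537/0.00833333⌋ = 5; lat ⌊0.03470/0.00416667⌋ = 8.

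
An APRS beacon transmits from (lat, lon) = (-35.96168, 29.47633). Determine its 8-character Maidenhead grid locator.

KF44ra79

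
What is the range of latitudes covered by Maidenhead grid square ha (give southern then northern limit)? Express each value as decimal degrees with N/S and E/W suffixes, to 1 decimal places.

Field H=7, A=0: +7·20° lon, +0·10° lat → SW at lon -40°, lat -90°.
Cell spans 20° lon × 10° lat.
south 90.0° S, north 80.0° S.

90.0° S, 80.0° S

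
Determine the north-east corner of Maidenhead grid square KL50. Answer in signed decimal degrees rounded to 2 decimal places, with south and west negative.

21.00, 32.00

Field K=10, L=11: +10·20° lon, +11·10° lat → SW at lon 20°, lat 20°.
Square 5, 0: +5·2° lon, +0·1° lat → SW at lon 30°, lat 20°.
Cell spans 2° lon × 1° lat. NE corner is SW corner plus one full cell.
latitude 21.00, longitude 32.00.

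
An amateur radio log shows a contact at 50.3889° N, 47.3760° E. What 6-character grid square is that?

LO30qj

Add 180° to longitude and 90° to latitude: 227.3760, 140.3889.
Field: lon ⌊227.3760/20⌋ = 11 → L; lat ⌊140.3889/10⌋ = 14 → O.
Square: lon ⌊7.3760/2⌋ = 3; lat ⌊0.3889/1⌋ = 0.
Subsquare: lon ⌊1.3760/0.0833333⌋ = 16 → q; lat ⌊0.3889/0.0416667⌋ = 9 → j.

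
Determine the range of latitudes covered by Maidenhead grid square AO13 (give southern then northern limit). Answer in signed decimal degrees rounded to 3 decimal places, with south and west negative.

53.000, 54.000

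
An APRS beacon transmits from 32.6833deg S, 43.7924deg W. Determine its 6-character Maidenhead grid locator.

Add 180° to longitude and 90° to latitude: 136.2076, 57.3167.
Field: 136.2076/20 → 6 → G, 57.3167/10 → 5 → F; chars GF.
Square: 16.2076/2 → 8, 7.3167/1 → 7; chars 87.
Subsquare: 0.2076/0.0833333 → 2 → c, 0.3167/0.0416667 → 7 → h; chars ch.

GF87ch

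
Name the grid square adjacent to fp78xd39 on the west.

FP78xd29

Longitude extended square 3; −1 → 2.
The latitude characters are unchanged.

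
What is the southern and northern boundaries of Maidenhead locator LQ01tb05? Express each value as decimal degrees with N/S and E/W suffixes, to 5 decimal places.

71.06250° N, 71.06667° N

Field L=11, Q=16: +11·20° lon, +16·10° lat → SW at lon 40°, lat 70°.
Square 0, 1: +0·2° lon, +1·1° lat → SW at lon 40°, lat 71°.
Subsquare t=19, b=1: +19·0.0833333° lon, +1·0.0416667° lat → SW at lon 41.5833°, lat 71.0417°.
Extended square 0, 5: +0·0.00833333° lon, +5·0.00416667° lat → SW at lon 41.5833°, lat 71.0625°.
Cell spans 0.00833333° lon × 0.00416667° lat.
south 71.06250° N, north 71.06667° N.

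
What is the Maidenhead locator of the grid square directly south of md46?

MD45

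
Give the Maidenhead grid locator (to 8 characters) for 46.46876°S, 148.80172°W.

Offset from 180°W / 90°S: lon 31.19828°, lat 43.53124°.
Field: 31.19828/20 → 1 → B, 43.53124/10 → 4 → E; chars BE.
Square: 11.19828/2 → 5, 3.53124/1 → 3; chars 53.
Subsquare: 1.19828/0.0833333 → 14 → o, 0.53124/0.0416667 → 12 → m; chars om.
Extended square: 0.03161/0.00833333 → 3, 0.03124/0.00416667 → 7; chars 37.

BE53om37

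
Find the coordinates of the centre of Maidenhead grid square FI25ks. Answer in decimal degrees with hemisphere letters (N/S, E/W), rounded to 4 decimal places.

4.2292° S, 75.1250° W

Field F=5, I=8: +5·20° lon, +8·10° lat → SW at lon -80°, lat -10°.
Square 2, 5: +2·2° lon, +5·1° lat → SW at lon -76°, lat -5°.
Subsquare k=10, s=18: +10·0.0833333° lon, +18·0.0416667° lat → SW at lon -75.1667°, lat -4.25°.
Cell spans 0.0833333° lon × 0.0416667° lat. Centre is SW corner plus half of each.
latitude 4.2292° S, longitude 75.1250° W.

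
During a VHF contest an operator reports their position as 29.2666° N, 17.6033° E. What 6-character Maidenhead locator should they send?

JL89tg

Offset from 180°W / 90°S: lon 197.6033°, lat 119.2666°.
Field (20°×10°, letters A–R): lon ⌊197.6033/20⌋ = 9 → J; lat ⌊119.2666/10⌋ = 11 → L.
Square (2°×1°, digits 0–9): lon ⌊17.6033/2⌋ = 8; lat ⌊9.2666/1⌋ = 9.
Subsquare (5′×2.5′, letters a–x): lon ⌊1.6033/0.0833333⌋ = 19 → t; lat ⌊0.2666/0.0416667⌋ = 6 → g.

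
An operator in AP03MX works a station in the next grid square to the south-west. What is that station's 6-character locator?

AP03lw

Longitude subsquare m = 12; −1 → 11 = l.
Latitude subsquare x = 23; −1 → 22 = w.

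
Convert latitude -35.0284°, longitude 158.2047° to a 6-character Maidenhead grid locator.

Offset from 180°W / 90°S: lon 338.2047°, lat 54.9716°.
Field: 338.2047/20 → 16 → Q, 54.9716/10 → 5 → F; chars QF.
Square: 18.2047/2 → 9, 4.9716/1 → 4; chars 94.
Subsquare: 0.2047/0.0833333 → 2 → c, 0.9716/0.0416667 → 23 → x; chars cx.

QF94cx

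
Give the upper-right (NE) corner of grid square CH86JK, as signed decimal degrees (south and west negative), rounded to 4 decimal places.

-13.5417, -123.1667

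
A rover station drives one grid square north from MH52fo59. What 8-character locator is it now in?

MH52fp50

Latitude extended square 9; +1 → 10, wraps to 0, carry into subsquare.
Latitude subsquare o = 14; +1 → 15 = p.
The longitude characters are unchanged.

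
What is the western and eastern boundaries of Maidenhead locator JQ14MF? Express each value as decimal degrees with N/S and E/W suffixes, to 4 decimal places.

Field J=9, Q=16: +9·20° lon, +16·10° lat → SW at lon 0°, lat 70°.
Square 1, 4: +1·2° lon, +4·1° lat → SW at lon 2°, lat 74°.
Subsquare m=12, f=5: +12·0.0833333° lon, +5·0.0416667° lat → SW at lon 3°, lat 74.2083°.
Cell spans 0.0833333° lon × 0.0416667° lat.
west 3.0000° E, east 3.0833° E.

3.0000° E, 3.0833° E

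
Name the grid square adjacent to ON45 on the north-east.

Longitude square 4; +1 → 5.
Latitude square 5; +1 → 6.

ON56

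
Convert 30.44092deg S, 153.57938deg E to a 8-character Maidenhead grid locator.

Offset from 180°W / 90°S: lon 333.57938°, lat 59.55908°.
Field: 333.57938/20 → 16 → Q, 59.55908/10 → 5 → F; chars QF.
Square: 13.57938/2 → 6, 9.55908/1 → 9; chars 69.
Subsquare: 1.57938/0.0833333 → 18 → s, 0.55908/0.0416667 → 13 → n; chars sn.
Extended square: 0.07938/0.00833333 → 9, 0.01741/0.00416667 → 4; chars 94.

QF69sn94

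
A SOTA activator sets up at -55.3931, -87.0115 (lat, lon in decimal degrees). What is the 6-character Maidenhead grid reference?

Offset from 180°W / 90°S: lon 92.9885°, lat 34.6069°.
Field (20°×10°, letters A–R): lon ⌊92.9885/20⌋ = 4 → E; lat ⌊34.6069/10⌋ = 3 → D.
Square (2°×1°, digits 0–9): lon ⌊12.9885/2⌋ = 6; lat ⌊4.6069/1⌋ = 4.
Subsquare (5′×2.5′, letters a–x): lon ⌊0.9885/0.0833333⌋ = 11 → l; lat ⌊0.6069/0.0416667⌋ = 14 → o.

ED64lo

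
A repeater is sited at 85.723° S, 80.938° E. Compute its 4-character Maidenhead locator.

Add 180° to longitude and 90° to latitude: 260.94, 4.28.
Field: lon ⌊260.94/20⌋ = 13 → N; lat ⌊4.28/10⌋ = 0 → A.
Square: lon ⌊0.94/2⌋ = 0; lat ⌊4.28/1⌋ = 4.

NA04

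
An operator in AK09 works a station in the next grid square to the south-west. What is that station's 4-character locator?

RK98

Longitude square 0; −1 → -1, wraps to 9, carry into field.
Longitude field A = 0; −1 → -1, wraps to 17 = R, wrapping around the antimeridian.
Latitude square 9; −1 → 8.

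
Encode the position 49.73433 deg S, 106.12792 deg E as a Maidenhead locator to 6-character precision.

Add 180° to longitude and 90° to latitude: 286.1279, 40.2657.
Field (20°×10°, letters A–R): 286.1279/20 → 14 → O, 40.2657/10 → 4 → E; chars OE.
Square (2°×1°, digits 0–9): 6.1279/2 → 3, 0.2657/1 → 0; chars 30.
Subsquare (5′×2.5′, letters a–x): 0.1279/0.0833333 → 1 → b, 0.2657/0.0416667 → 6 → g; chars bg.

OE30bg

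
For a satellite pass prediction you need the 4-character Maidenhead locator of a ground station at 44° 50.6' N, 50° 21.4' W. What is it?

GN44

Offset from 180°W / 90°S: lon 129.64°, lat 134.84°.
Field: lon ⌊129.64/20⌋ = 6 → G; lat ⌊134.84/10⌋ = 13 → N.
Square: lon ⌊9.64/2⌋ = 4; lat ⌊4.84/1⌋ = 4.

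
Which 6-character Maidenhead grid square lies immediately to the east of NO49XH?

Longitude subsquare x = 23; +1 → 24, wraps to 0 = a, carry into square.
Longitude square 4; +1 → 5.
The latitude characters are unchanged.

NO59ah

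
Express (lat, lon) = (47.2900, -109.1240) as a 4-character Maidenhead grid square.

DN57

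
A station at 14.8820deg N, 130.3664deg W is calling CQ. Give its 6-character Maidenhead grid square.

CK44tv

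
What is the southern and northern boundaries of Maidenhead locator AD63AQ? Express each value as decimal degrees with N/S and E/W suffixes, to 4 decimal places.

Field A=0, D=3: +0·20° lon, +3·10° lat → SW at lon -180°, lat -60°.
Square 6, 3: +6·2° lon, +3·1° lat → SW at lon -168°, lat -57°.
Subsquare a=0, q=16: +0·0.0833333° lon, +16·0.0416667° lat → SW at lon -168°, lat -56.3333°.
Cell spans 0.0833333° lon × 0.0416667° lat.
south 56.3333° S, north 56.2917° S.

56.3333° S, 56.2917° S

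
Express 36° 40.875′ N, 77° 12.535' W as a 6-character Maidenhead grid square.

FM16jq

Shift to the Maidenhead origin (180°W, 90°S): lon 102.7911, lat 126.6813.
Field: 102.7911/20 → 5 → F, 126.6813/10 → 12 → M; chars FM.
Square: 2.7911/2 → 1, 6.6813/1 → 6; chars 16.
Subsquare: 0.7911/0.0833333 → 9 → j, 0.6813/0.0416667 → 16 → q; chars jq.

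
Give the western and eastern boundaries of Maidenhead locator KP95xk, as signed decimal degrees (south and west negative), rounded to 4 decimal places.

39.9167, 40.0000

Field K=10, P=15: +10·20° lon, +15·10° lat → SW at lon 20°, lat 60°.
Square 9, 5: +9·2° lon, +5·1° lat → SW at lon 38°, lat 65°.
Subsquare x=23, k=10: +23·0.0833333° lon, +10·0.0416667° lat → SW at lon 39.9167°, lat 65.4167°.
Cell spans 0.0833333° lon × 0.0416667° lat.
west 39.9167, east 40.0000.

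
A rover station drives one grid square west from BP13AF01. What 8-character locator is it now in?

BP03xf91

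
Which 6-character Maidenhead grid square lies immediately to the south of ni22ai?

Latitude subsquare i = 8; −1 → 7 = h.
The longitude characters are unchanged.

NI22ah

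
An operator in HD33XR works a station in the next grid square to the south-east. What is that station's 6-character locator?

Longitude subsquare x = 23; +1 → 24, wraps to 0 = a, carry into square.
Longitude square 3; +1 → 4.
Latitude subsquare r = 17; −1 → 16 = q.

HD43aq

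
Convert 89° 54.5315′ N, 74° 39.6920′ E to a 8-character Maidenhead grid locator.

Offset from 180°W / 90°S: lon 254.66153°, lat 179.90886°.
Field (20°×10°, letters A–R): 254.66153/20 → 12 → M, 179.90886/10 → 17 → R; chars MR.
Square (2°×1°, digits 0–9): 14.66153/2 → 7, 9.90886/1 → 9; chars 79.
Subsquare (5′×2.5′, letters a–x): 0.66153/0.0833333 → 7 → h, 0.90886/0.0416667 → 21 → v; chars hv.
Extended square (30″×15″, digits 0–9): 0.07820/0.00833333 → 9, 0.03386/0.00416667 → 8; chars 98.

MR79hv98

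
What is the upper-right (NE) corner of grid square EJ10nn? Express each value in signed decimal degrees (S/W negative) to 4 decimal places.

0.5833, -96.8333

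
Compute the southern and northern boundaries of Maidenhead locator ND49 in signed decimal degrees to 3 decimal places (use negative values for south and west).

Field N=13, D=3: +13·20° lon, +3·10° lat → SW at lon 80°, lat -60°.
Square 4, 9: +4·2° lon, +9·1° lat → SW at lon 88°, lat -51°.
Cell spans 2° lon × 1° lat.
south -51.000, north -50.000.

-51.000, -50.000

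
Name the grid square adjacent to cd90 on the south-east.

DC09

Longitude square 9; +1 → 10, wraps to 0, carry into field.
Longitude field C = 2; +1 → 3 = D.
Latitude square 0; −1 → -1, wraps to 9, carry into field.
Latitude field D = 3; −1 → 2 = C.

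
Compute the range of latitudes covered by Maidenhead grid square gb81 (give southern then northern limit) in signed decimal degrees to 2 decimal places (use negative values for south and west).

Field G=6, B=1: +6·20° lon, +1·10° lat → SW at lon -60°, lat -80°.
Square 8, 1: +8·2° lon, +1·1° lat → SW at lon -44°, lat -79°.
Cell spans 2° lon × 1° lat.
south -79.00, north -78.00.

-79.00, -78.00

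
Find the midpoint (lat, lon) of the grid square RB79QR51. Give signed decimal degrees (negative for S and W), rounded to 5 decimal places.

-70.28542, 175.37917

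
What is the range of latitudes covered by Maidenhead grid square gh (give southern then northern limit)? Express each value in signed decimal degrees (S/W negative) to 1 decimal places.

-20.0, -10.0

Field G=6, H=7: +6·20° lon, +7·10° lat → SW at lon -60°, lat -20°.
Cell spans 20° lon × 10° lat.
south -20.0, north -10.0.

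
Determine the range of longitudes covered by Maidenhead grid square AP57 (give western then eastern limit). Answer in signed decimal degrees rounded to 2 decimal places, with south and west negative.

Field A=0, P=15: +0·20° lon, +15·10° lat → SW at lon -180°, lat 60°.
Square 5, 7: +5·2° lon, +7·1° lat → SW at lon -170°, lat 67°.
Cell spans 2° lon × 1° lat.
west -170.00, east -168.00.

-170.00, -168.00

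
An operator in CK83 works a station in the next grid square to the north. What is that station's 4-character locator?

Latitude square 3; +1 → 4.
The longitude characters are unchanged.

CK84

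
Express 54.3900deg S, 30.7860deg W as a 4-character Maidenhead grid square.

Offset from 180°W / 90°S: lon 149.21°, lat 35.61°.
Field: 149.21/20 → 7 → H, 35.61/10 → 3 → D; chars HD.
Square: 9.21/2 → 4, 5.61/1 → 5; chars 45.

HD45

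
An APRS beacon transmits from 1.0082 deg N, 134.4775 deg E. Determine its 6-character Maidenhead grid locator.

PJ71fa

Shift to the Maidenhead origin (180°W, 90°S): lon 314.4775, lat 91.0082.
Field: lon ⌊314.4775/20⌋ = 15 → P; lat ⌊91.0082/10⌋ = 9 → J.
Square: lon ⌊14.4775/2⌋ = 7; lat ⌊1.0082/1⌋ = 1.
Subsquare: lon ⌊0.4775/0.0833333⌋ = 5 → f; lat ⌊0.0082/0.0416667⌋ = 0 → a.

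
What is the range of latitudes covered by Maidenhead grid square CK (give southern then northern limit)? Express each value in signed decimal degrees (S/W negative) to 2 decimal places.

10.00, 20.00

Field C=2, K=10: +2·20° lon, +10·10° lat → SW at lon -140°, lat 10°.
Cell spans 20° lon × 10° lat.
south 10.00, north 20.00.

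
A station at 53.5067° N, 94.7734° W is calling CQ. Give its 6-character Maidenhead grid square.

Shift to the Maidenhead origin (180°W, 90°S): lon 85.2266, lat 143.5067.
Field: 85.2266/20 → 4 → E, 143.5067/10 → 14 → O; chars EO.
Square: 5.2266/2 → 2, 3.5067/1 → 3; chars 23.
Subsquare: 1.2266/0.0833333 → 14 → o, 0.5067/0.0416667 → 12 → m; chars om.

EO23om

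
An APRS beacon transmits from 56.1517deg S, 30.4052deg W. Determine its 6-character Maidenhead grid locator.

Add 180° to longitude and 90° to latitude: 149.5948, 33.8483.
Field: 149.5948/20 → 7 → H, 33.8483/10 → 3 → D; chars HD.
Square: 9.5948/2 → 4, 3.8483/1 → 3; chars 43.
Subsquare: 1.5948/0.0833333 → 19 → t, 0.8483/0.0416667 → 20 → u; chars tu.

HD43tu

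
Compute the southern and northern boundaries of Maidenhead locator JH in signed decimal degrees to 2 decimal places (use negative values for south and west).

-20.00, -10.00

Field J=9, H=7: +9·20° lon, +7·10° lat → SW at lon 0°, lat -20°.
Cell spans 20° lon × 10° lat.
south -20.00, north -10.00.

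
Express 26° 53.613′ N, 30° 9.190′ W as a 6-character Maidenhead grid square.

HL46wv

Shift to the Maidenhead origin (180°W, 90°S): lon 149.8468, lat 116.8936.
Field: 149.8468/20 → 7 → H, 116.8936/10 → 11 → L; chars HL.
Square: 9.8468/2 → 4, 6.8936/1 → 6; chars 46.
Subsquare: 1.8468/0.0833333 → 22 → w, 0.8936/0.0416667 → 21 → v; chars wv.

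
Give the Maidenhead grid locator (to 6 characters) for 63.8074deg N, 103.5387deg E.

Offset from 180°W / 90°S: lon 283.5387°, lat 153.8074°.
Field: 283.5387/20 → 14 → O, 153.8074/10 → 15 → P; chars OP.
Square: 3.5387/2 → 1, 3.8074/1 → 3; chars 13.
Subsquare: 1.5387/0.0833333 → 18 → s, 0.8074/0.0416667 → 19 → t; chars st.

OP13st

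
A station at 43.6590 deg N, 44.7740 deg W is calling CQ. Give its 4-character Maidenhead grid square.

GN73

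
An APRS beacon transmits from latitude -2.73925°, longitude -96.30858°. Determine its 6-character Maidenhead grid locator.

Add 180° to longitude and 90° to latitude: 83.6914, 87.2608.
Field (20°×10°, letters A–R): 83.6914/20 → 4 → E, 87.2608/10 → 8 → I; chars EI.
Square (2°×1°, digits 0–9): 3.6914/2 → 1, 7.2608/1 → 7; chars 17.
Subsquare (5′×2.5′, letters a–x): 1.6914/0.0833333 → 20 → u, 0.2608/0.0416667 → 6 → g; chars ug.

EI17ug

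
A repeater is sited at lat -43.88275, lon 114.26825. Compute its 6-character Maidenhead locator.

OE76dc

Offset from 180°W / 90°S: lon 294.2682°, lat 46.1172°.
Field: 294.2682/20 → 14 → O, 46.1172/10 → 4 → E; chars OE.
Square: 14.2682/2 → 7, 6.1172/1 → 6; chars 76.
Subsquare: 0.2682/0.0833333 → 3 → d, 0.1172/0.0416667 → 2 → c; chars dc.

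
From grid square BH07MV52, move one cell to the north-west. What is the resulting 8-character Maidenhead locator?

BH07mv43

Longitude extended square 5; −1 → 4.
Latitude extended square 2; +1 → 3.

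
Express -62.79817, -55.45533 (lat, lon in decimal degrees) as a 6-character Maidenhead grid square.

Shift to the Maidenhead origin (180°W, 90°S): lon 124.5447, lat 27.2018.
Field: 124.5447/20 → 6 → G, 27.2018/10 → 2 → C; chars GC.
Square: 4.5447/2 → 2, 7.2018/1 → 7; chars 27.
Subsquare: 0.5447/0.0833333 → 6 → g, 0.2018/0.0416667 → 4 → e; chars ge.

GC27ge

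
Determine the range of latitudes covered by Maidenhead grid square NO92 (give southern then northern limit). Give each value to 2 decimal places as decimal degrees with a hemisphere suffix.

Field N=13, O=14: +13·20° lon, +14·10° lat → SW at lon 80°, lat 50°.
Square 9, 2: +9·2° lon, +2·1° lat → SW at lon 98°, lat 52°.
Cell spans 2° lon × 1° lat.
south 52.00° N, north 53.00° N.

52.00° N, 53.00° N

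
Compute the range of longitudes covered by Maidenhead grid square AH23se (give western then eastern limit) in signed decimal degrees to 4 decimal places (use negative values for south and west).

Field A=0, H=7: +0·20° lon, +7·10° lat → SW at lon -180°, lat -20°.
Square 2, 3: +2·2° lon, +3·1° lat → SW at lon -176°, lat -17°.
Subsquare s=18, e=4: +18·0.0833333° lon, +4·0.0416667° lat → SW at lon -174.5°, lat -16.8333°.
Cell spans 0.0833333° lon × 0.0416667° lat.
west -174.5000, east -174.4167.

-174.5000, -174.4167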